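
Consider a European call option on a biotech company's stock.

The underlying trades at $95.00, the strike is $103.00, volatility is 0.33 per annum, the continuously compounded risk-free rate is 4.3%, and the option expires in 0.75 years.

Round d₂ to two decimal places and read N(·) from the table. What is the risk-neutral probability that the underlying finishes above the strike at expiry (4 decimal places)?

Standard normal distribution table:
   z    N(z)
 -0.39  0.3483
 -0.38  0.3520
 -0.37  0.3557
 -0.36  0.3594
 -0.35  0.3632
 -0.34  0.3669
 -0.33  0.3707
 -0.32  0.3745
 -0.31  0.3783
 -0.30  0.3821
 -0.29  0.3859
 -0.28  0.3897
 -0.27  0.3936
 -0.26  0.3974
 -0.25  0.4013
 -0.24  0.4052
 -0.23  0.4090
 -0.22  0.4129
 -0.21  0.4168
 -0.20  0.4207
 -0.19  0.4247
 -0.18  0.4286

T = 0.75;  σ√T = 0.2858
ln(S/K) + (r + σ²/2)T = ln(95/103) + (0.043 + 0.33²/2)·0.75 = -0.0809 + 0.0731 = -0.0078
d₁ = -0.0078 / 0.2858 = -0.0272 → -0.03
d₂ = d₁ − σ√T = -0.0272 − 0.2858 = -0.3130 → -0.31
Risk-neutral Pr[S_T > K] = N(d₂) = N(-0.31) = 0.3783

0.3783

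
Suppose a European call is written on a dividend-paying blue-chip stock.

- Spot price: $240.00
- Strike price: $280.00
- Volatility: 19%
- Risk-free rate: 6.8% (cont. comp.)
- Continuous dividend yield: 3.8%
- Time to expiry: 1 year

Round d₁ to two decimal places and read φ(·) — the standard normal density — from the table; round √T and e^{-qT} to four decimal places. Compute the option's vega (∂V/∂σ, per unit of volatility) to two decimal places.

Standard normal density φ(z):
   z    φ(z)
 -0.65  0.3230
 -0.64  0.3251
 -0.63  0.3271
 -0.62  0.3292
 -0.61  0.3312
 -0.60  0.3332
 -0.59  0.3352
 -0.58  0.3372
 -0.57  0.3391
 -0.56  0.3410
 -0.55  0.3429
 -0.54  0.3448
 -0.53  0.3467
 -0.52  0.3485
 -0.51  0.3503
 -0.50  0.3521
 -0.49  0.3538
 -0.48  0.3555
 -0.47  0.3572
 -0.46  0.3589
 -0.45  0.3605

T = 1;  σ√T = 0.1900
d₁ = [ln(240/280) + (0.068 − 0.038 + ½·0.19²)·1] / (σ√T) = (-0.1542 + 0.0481) / 0.1900 = -0.5584 ⇒ -0.56
√T = √1 = 1.0000
φ(d₁) = φ(-0.56) = 0.3410
exp(−qT) = exp(−0.038·1) = 0.9627
vega = S·exp(−qT)·φ(d₁)·√T = 240·0.9627·0.3410·1.0000 = 78.7874

78.79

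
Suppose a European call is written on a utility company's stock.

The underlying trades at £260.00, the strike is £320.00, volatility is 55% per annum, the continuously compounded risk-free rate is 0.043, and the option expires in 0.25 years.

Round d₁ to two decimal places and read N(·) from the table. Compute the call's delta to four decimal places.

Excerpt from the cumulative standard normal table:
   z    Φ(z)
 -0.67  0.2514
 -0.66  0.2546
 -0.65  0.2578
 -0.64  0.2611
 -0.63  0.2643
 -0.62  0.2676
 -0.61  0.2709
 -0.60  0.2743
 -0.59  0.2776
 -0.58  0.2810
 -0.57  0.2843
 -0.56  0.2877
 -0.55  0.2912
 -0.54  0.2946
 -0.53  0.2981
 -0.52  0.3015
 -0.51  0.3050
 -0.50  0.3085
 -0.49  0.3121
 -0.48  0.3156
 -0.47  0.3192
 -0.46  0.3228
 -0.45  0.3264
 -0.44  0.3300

σ√T = 0.55 × 0.5000 = 0.2750
d₁ = [ln(260/320) + (0.043 + 0.55²/2)·0.25] / 0.2750 = [-0.2076 + 0.0486] / 0.2750 = -0.5785 ⇒ -0.58
N(d₁) = N(-0.58) = 0.2810
Δ_call = N(d₁) = 0.2810

0.2810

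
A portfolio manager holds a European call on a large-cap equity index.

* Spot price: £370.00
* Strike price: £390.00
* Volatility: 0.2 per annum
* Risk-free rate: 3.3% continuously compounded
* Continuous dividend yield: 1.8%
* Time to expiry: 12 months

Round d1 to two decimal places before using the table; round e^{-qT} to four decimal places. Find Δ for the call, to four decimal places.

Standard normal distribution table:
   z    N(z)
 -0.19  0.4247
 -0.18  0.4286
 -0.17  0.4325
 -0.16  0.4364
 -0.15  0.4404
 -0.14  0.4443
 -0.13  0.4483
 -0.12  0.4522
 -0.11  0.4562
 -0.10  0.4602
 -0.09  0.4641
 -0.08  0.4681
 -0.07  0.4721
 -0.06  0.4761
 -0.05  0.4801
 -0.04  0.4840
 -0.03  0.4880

0.4558

T = 1;  σ√T = 0.2000
ln(S/K) + (r − q + σ²/2)T = ln(370/390) + (0.033 − 0.018 + 0.2²/2)·1 = -0.0526 + 0.0350 = -0.0176
d₁ = -0.0176 / 0.2000 = -0.0882 ≈ -0.09
N(d₁) = N(-0.09) = 0.4641
Δ_call = e^(−qT)·N(d₁) = 0.9822·0.4641 = 0.4558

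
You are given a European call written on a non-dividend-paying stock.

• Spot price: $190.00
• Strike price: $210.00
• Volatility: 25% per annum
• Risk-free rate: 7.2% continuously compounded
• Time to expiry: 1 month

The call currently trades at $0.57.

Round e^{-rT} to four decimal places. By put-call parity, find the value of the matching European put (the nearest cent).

e^(−rT) = e^(−0.072·0.08333) = 0.9940
Put-call parity: C − P = S − K·e^(−rT) = 190 − 210·0.9940 = 190 − 208.7400 = -18.7400
P = C − (C − P) = 0.57 − (-18.7400) = 19.3100

$19.31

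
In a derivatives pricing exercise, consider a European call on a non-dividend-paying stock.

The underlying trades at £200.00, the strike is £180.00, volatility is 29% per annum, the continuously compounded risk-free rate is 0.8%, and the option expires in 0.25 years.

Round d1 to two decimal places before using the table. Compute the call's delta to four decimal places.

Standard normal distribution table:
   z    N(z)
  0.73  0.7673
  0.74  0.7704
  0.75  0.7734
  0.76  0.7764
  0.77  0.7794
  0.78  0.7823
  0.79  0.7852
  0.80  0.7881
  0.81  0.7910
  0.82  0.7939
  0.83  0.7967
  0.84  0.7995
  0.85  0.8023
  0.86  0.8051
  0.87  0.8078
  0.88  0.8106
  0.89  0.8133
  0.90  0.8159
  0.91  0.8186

0.7910

σ√T = 0.29·√0.25 = 0.1450
d₁ = [ln(200/180) + (0.008 + 0.29²/2)·0.25] / 0.1450 = [0.1054 + 0.0125] / 0.1450 = 0.8129 ≈ 0.81
N(d₁) = N(0.81) = 0.7910
Δ_call = N(d₁) = 0.7910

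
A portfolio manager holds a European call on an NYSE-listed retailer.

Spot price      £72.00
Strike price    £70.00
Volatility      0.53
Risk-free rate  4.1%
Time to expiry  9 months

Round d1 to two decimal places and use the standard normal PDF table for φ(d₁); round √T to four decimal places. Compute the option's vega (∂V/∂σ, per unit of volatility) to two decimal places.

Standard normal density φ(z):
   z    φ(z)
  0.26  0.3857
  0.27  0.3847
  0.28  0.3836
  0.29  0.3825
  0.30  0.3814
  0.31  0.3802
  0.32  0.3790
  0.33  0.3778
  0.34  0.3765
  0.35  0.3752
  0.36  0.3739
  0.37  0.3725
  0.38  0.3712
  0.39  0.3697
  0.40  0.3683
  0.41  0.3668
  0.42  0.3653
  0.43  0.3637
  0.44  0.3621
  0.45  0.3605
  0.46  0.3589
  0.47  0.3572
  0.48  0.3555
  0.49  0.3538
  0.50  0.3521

23.31

T = 0.75;  σ√T = 0.4590
d₁ = [ln(72/70) + (0.041 + 0.53²/2)·0.75] / 0.4590 = [0.0282 + 0.1361] / 0.4590 = 0.3579 ≈ 0.36
√T = √0.75 = 0.8660
φ(d₁) = φ(0.36) = 0.3739
vega = S·φ(d₁)·√T = 72·0.3739·0.8660 = 23.3134
(Vega is the same for a European call and put with the same parameters.)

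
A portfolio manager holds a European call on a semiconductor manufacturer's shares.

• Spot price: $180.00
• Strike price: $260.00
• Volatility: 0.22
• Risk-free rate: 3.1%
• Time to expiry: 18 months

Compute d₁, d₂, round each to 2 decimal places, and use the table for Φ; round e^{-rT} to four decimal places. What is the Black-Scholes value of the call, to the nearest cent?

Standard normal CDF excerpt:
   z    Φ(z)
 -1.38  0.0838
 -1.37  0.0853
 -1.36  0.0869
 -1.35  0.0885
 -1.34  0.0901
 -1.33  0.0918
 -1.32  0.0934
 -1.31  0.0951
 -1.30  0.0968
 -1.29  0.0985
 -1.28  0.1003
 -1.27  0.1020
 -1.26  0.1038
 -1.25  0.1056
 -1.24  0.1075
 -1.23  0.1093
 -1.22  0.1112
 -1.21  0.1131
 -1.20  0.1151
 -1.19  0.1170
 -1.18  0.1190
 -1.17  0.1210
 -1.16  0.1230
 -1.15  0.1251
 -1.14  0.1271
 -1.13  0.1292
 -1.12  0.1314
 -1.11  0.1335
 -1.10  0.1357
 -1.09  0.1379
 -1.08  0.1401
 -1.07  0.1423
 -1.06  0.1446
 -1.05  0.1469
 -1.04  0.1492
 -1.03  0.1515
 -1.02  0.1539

$3.24

σ√T = 0.22 × 1.2247 = 0.2694
d₁ = [ln(180/260) + (0.031 + 0.22²/2)·1.5] / 0.2694 = [-0.3677 + 0.0828] / 0.2694 = -1.0575 → -1.06
d₂ = d₁ − σ√T = -1.0575 − 0.2694 = -1.3269 → -1.33
exp(−rT) = exp(−0.031·1.5) = 0.9546
N(d₁) = N(-1.06) = 0.1446;  N(d₂) = N(-1.33) = 0.0918
C = 180·0.1446 − 260·0.9546·0.0918 = 26.0280 − 22.7844 = 3.2436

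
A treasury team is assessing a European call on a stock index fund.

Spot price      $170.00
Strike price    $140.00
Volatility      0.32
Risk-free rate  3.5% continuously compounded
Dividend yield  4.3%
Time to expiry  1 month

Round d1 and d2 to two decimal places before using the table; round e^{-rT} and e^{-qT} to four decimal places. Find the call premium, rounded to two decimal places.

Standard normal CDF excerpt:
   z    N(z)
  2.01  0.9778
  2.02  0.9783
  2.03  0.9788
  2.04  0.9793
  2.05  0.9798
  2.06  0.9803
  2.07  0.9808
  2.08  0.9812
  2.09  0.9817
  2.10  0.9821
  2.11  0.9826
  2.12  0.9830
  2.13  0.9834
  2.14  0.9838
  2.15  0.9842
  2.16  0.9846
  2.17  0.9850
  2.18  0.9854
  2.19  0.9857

σ√T = 0.32·√0.08333 = 0.0924
d₁ = [ln(170/140) + (0.035 − 0.043 + ½·0.32²)·0.08333] / (σ√T) = (0.1942 + 0.0036) / 0.0924 = 2.1408 ⇒ 2.14
d₂ = 2.1408 − 0.0924 = 2.0484 ⇒ 2.05
exp(−qT) = exp(−0.043·0.08333) = 0.9964;  exp(−rT) = exp(−0.035·0.08333) = 0.9971
N(d₁) = N(2.14) = 0.9838;  N(d₂) = N(2.05) = 0.9798
C = 170·0.9964·0.9838 − 140·0.9971·0.9798 = 166.6439 − 136.7742 = 29.8697

$29.87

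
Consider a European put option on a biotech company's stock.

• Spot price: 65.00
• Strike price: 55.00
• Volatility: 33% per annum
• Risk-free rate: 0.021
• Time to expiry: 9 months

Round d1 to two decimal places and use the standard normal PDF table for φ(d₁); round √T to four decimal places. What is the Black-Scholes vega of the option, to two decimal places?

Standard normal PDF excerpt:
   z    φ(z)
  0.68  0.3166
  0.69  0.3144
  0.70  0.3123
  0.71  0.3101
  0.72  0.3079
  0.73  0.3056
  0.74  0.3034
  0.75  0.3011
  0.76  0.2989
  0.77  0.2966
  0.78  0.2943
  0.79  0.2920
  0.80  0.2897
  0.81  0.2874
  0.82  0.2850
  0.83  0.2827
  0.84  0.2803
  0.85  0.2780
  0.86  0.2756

σ√T = 0.33·√0.75 = 0.2858
ln(S/K) + (r + σ²/2)T = ln(65/55) + (0.021 + 0.33²/2)·0.75 = 0.1671 + 0.0566 = 0.2236
d₁ = 0.2236 / 0.2858 = 0.7825 → 0.78
√T = √0.75 = 0.8660
φ(d₁) = φ(0.78) = 0.2943
vega = S·φ(d₁)·√T = 65·0.2943·0.8660 = 16.5661
(Call and put vega coincide under Black-Scholes.)

16.57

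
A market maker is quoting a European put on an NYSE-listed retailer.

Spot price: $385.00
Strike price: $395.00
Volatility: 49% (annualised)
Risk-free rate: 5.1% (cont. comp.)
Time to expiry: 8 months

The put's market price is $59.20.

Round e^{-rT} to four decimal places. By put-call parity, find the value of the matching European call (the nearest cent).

$62.39

exp(−rT) = exp(−0.051·0.6667) = 0.9666
Put-call parity: C − P = S − K·e^(−rT) = 385 − 395·0.9666 = 385 − 381.8070 = 3.1930
C = P + (C − P) = 59.20 + (3.1930) = 62.3930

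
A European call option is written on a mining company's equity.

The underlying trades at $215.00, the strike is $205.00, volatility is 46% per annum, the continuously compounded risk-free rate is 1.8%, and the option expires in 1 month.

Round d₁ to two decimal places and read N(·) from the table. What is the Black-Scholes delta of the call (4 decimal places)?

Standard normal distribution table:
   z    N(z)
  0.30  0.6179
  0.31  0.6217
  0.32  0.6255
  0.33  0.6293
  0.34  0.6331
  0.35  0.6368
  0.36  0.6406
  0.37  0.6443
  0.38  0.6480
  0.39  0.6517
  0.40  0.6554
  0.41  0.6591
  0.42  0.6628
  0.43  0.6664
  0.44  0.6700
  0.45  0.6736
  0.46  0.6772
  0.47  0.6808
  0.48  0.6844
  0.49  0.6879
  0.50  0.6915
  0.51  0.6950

0.6700

σ√T = 0.46 × 0.2887 = 0.1328
d₁ = [ln(215/205) + (0.018 + ½·0.46²)·0.08333] / (σ√T) = (0.0476 + 0.0103) / 0.1328 = 0.4364 → 0.44
N(d₁) = N(0.44) = 0.6700
Δ_call = N(d₁) = 0.6700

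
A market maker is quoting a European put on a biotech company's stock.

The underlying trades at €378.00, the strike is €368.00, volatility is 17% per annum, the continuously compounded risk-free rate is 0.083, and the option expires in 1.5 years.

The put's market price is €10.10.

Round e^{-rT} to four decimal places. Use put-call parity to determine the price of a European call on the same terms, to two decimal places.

exp(−rT) = exp(−0.083·1.5) = 0.8829
Put-call parity: C − P = S − K·e^(−rT) = 378 − 368·0.8829 = 378 − 324.9072 = 53.0928
C = P + (C − P) = 10.10 + (53.0928) = 63.1928

€63.19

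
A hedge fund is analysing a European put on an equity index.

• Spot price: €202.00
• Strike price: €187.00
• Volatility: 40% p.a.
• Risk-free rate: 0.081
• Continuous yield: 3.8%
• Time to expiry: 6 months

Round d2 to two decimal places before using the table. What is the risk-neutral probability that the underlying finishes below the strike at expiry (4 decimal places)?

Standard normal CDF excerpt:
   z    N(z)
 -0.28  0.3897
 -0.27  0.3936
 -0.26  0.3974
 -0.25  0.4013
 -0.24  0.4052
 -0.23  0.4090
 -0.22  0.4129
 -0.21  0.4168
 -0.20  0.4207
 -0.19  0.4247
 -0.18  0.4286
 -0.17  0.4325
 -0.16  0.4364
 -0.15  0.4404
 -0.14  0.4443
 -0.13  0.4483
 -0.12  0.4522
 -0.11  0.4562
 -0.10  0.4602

0.4168

σ√T = 0.4 × 0.7071 = 0.2828
d₁ = [ln(202/187) + (0.081 − 0.038 + 0.4²/2)·0.5] / 0.2828 = [0.0772 + 0.0615] / 0.2828 = 0.4902 → 0.49
d₂ = d₁ − σ√T = 0.4902 − 0.2828 = 0.2074 → 0.21
Risk-neutral Pr[S_T < K] = N(−d₂) = N(-0.21) = 0.4168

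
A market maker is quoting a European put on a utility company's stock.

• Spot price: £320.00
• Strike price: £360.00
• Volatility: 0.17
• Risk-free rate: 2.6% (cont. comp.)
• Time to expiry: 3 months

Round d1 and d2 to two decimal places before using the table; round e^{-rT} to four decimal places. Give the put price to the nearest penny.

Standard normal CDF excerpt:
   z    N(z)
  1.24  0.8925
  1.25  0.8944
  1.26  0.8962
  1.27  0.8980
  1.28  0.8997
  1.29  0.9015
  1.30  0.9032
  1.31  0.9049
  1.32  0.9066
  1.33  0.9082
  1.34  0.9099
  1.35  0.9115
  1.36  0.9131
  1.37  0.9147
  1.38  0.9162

£38.65

σ√T = 0.17 × 0.5000 = 0.0850
d₁ = [ln(320/360) + (0.026 + 0.17²/2)·0.25] / 0.0850 = [-0.1178 + 0.0101] / 0.0850 = -1.2667 which rounds to -1.27
d₂ = d₁ − σ√T = -1.2667 − 0.0850 = -1.3517 which rounds to -1.35
exp(−rT) = exp(−0.026·0.25) = 0.9935
N(−d₂) = N(1.35) = 0.9115;  N(−d₁) = N(1.27) = 0.8980
P = 360·0.9935·0.9115 − 320·0.8980 = 326.0071 − 287.3600 = 38.6471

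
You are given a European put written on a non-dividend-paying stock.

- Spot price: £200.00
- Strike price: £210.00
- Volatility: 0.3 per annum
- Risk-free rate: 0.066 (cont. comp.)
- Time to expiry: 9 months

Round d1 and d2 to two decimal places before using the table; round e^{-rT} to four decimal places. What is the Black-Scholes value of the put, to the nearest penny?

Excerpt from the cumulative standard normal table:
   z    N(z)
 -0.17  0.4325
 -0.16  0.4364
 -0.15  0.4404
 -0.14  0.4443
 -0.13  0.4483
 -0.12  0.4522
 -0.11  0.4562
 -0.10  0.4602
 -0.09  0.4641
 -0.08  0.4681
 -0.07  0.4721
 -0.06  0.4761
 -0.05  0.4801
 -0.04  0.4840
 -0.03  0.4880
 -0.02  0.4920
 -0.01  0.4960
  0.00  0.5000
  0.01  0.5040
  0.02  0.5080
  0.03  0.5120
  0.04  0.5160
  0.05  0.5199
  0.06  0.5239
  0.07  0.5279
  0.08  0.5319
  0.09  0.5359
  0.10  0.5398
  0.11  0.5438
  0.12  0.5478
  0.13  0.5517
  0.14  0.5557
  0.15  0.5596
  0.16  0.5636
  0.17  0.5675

T = 0.75;  σ√T = 0.2598
d₁ = [ln(200/210) + (0.066 + 0.3²/2)·0.75] / 0.2598 = [-0.0488 + 0.0833] / 0.2598 = 0.1326 ≈ 0.13
d₂ = d₁ − σ√T = 0.1326 − 0.2598 = -0.1272 ≈ -0.13
exp(−rT) = exp(−0.066·0.75) = 0.9517
P = 210·0.9517·N(0.13) − 200·N(-0.13) = 210·0.9517·0.5517 − 200·0.4483 = 110.2611 − 89.6600 = 20.6011

£20.60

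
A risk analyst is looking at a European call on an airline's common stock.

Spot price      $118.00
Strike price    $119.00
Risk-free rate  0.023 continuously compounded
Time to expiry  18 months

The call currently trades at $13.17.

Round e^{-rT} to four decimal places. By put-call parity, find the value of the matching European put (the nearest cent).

$10.14

e^(−rT) = e^(−0.023·1.5) = 0.9661
Put-call parity: C − P = S − K·e^(−rT) = 118 − 119·0.9661 = 118 − 114.9659 = 3.0341
P = C − (C − P) = 13.17 − (3.0341) = 10.1359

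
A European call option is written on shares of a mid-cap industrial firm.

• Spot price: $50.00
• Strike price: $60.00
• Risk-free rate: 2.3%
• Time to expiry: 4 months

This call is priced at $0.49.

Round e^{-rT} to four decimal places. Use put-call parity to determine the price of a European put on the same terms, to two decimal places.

e^(−rT) = e^(−0.023·0.3333) = 0.9924
Put-call parity: C − P = S − K·e^(−rT) = 50 − 60·0.9924 = 50 − 59.5440 = -9.5440
P = C − (C − P) = 0.49 − (-9.5440) = 10.0340

$10.03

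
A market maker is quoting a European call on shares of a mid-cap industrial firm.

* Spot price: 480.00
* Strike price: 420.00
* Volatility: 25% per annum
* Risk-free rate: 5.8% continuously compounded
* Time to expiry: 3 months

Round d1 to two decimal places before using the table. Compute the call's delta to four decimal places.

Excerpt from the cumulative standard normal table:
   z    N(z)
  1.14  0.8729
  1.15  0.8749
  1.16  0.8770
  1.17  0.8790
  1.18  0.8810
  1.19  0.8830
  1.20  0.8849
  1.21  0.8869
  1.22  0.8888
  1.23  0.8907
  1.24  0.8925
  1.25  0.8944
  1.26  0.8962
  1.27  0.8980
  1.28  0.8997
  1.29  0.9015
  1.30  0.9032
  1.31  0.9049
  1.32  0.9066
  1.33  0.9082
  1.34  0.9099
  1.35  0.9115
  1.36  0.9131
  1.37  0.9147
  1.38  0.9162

0.8944

T = 0.25;  σ√T = 0.1250
d₁ = [ln(480/420) + (0.058 + 0.25²/2)·0.25] / 0.1250 = [0.1335 + 0.0223] / 0.1250 = 1.2468 ⇒ 1.25
N(d₁) = N(1.25) = 0.8944
Δ_call = N(d₁) = 0.8944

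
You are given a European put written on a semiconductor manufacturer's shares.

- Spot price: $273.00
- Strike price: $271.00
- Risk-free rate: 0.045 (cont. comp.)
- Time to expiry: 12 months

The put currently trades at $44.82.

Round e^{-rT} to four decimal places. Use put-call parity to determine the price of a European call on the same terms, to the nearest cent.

$58.74

e^(−rT) = e^(−0.045·1) = 0.9560
Put-call parity: C − P = S − K·e^(−rT) = 273 − 271·0.9560 = 273 − 259.0760 = 13.9240
C = P + (C − P) = 44.82 + (13.9240) = 58.7440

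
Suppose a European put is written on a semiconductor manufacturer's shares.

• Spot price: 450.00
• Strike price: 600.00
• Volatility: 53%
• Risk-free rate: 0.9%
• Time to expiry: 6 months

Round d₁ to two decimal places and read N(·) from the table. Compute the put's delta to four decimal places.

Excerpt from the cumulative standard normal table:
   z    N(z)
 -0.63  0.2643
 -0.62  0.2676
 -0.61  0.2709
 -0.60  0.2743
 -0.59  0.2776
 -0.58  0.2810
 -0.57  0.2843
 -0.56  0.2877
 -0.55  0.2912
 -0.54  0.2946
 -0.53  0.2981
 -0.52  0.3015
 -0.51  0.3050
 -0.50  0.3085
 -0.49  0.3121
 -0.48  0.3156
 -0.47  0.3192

-0.7157

σ√T = 0.53·√0.5 = 0.3748
d₁ = [ln(450/600) + (0.009 + ½·0.53²)·0.5] / (σ√T) = (-0.2877 + 0.0747) / 0.3748 = -0.5682 → -0.57
N(d₁) = N(-0.57) = 0.2843
Δ_put = N(d₁) − 1 = 0.2843 − 1 = -0.7157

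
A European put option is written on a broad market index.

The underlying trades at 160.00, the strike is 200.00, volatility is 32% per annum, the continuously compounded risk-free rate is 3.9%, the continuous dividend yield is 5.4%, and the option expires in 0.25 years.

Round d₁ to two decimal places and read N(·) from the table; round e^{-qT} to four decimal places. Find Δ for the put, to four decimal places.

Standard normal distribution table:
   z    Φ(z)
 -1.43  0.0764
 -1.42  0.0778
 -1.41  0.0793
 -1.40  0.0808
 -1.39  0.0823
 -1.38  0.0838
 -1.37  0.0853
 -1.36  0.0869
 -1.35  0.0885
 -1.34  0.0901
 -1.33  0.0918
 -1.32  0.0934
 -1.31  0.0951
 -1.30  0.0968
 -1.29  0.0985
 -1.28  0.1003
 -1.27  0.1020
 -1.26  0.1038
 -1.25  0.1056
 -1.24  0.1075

-0.8977

σ√T = 0.32·√0.25 = 0.1600
d₁ = [ln(160/200) + (0.039 − 0.054 + ½·0.32²)·0.25] / (σ√T) = (-0.2231 + 0.0091) / 0.1600 = -1.3381 ≈ -1.34
N(d₁) = N(-1.34) = 0.0901
Δ_put = e^(−qT)·(N(d₁) − 1) = 0.9866·(0.0901 − 1) = -0.8977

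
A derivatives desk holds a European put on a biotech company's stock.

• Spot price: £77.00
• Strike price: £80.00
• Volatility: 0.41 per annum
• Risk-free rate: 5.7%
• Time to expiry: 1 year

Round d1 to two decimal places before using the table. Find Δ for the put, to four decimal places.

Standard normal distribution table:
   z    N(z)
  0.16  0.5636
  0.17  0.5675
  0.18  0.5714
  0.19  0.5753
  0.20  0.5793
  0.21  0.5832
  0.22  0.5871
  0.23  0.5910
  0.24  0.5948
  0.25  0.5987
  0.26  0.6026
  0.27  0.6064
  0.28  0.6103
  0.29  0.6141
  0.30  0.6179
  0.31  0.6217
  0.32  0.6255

σ√T = 0.41·√1 = 0.4100
d₁ = [ln(77/80) + (0.057 + 0.41²/2)·1] / 0.4100 = [-0.0382 + 0.1410] / 0.4100 = 0.2508 which rounds to 0.25
N(d₁) = N(0.25) = 0.5987
Δ_put = N(d₁) − 1 = 0.5987 − 1 = -0.4013

-0.4013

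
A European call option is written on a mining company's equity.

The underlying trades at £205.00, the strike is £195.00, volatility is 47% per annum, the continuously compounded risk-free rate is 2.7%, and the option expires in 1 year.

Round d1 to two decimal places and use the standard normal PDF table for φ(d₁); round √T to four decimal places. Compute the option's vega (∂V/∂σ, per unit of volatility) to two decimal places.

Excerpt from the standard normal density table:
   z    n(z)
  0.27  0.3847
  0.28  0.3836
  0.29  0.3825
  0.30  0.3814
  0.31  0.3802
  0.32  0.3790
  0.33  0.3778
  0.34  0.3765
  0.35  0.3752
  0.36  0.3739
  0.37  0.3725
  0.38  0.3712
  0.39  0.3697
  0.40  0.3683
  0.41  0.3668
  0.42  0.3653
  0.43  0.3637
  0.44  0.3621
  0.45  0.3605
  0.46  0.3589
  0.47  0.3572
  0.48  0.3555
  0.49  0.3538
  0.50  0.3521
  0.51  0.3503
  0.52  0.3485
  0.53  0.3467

75.50

σ√T = 0.47·√1 = 0.4700
ln(S/K) + (r + σ²/2)T = ln(205/195) + (0.027 + 0.47²/2)·1 = 0.0500 + 0.1374 = 0.1875
d₁ = 0.1875 / 0.4700 = 0.3989 ⇒ 0.40
√T = √1 = 1.0000
φ(d₁) = φ(0.40) = 0.3683
vega = S·φ(d₁)·√T = 205·0.3683·1.0000 = 75.5015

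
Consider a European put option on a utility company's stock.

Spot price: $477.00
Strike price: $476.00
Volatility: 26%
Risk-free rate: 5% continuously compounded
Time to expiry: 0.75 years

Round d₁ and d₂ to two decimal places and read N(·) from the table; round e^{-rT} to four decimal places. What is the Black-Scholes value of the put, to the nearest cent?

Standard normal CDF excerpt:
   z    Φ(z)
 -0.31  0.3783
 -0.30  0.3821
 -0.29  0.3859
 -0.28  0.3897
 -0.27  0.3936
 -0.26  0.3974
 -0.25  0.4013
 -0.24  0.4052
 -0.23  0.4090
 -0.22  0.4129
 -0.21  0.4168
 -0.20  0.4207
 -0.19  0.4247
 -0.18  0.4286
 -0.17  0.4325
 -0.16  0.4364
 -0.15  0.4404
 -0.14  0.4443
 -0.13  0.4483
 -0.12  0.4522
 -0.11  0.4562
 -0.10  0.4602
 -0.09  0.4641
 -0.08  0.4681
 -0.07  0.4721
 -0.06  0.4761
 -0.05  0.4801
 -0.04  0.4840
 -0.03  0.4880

$34.21

σ√T = 0.26·√0.75 = 0.2252
d₁ = [ln(477/476) + (0.05 + 0.26²/2)·0.75] / 0.2252 = [0.0021 + 0.0629] / 0.2252 = 0.2884 ⇒ 0.29
d₂ = d₁ − σ√T = 0.2884 − 0.2252 = 0.0633 ⇒ 0.06
exp(−rT) = exp(−0.05·0.75) = 0.9632
P = 476·0.9632·N(-0.06) − 477·N(-0.29) = 476·0.9632·0.4761 − 477·0.3859 = 218.2839 − 184.0743 = 34.2096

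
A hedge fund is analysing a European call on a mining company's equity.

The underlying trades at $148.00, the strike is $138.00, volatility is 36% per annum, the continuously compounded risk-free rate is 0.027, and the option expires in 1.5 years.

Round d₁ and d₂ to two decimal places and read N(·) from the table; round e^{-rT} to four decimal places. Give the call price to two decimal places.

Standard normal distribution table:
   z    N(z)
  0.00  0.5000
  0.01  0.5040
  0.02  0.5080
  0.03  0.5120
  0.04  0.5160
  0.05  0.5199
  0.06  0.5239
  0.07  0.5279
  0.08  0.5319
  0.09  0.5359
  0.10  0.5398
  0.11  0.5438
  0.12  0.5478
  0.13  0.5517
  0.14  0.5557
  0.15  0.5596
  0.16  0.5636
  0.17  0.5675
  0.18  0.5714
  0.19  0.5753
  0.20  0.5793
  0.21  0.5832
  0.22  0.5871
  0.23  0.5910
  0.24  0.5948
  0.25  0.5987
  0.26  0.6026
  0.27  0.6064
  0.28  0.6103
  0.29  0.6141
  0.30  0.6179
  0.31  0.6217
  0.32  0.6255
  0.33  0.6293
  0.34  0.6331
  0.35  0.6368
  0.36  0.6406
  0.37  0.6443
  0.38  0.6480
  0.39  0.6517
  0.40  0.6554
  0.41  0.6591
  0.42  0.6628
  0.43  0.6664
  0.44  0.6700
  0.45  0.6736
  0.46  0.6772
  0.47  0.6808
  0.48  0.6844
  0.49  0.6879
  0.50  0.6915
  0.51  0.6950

T = 1.5;  σ√T = 0.4409
d₁ = [ln(148/138) + (0.027 + 0.36²/2)·1.5] / 0.4409 = [0.0700 + 0.1377] / 0.4409 = 0.4710 ⇒ 0.47
d₂ = d₁ − σ√T = 0.4710 − 0.4409 = 0.0301 ⇒ 0.03
e^(−rT) = e^(−0.027·1.5) = 0.9603
N(d₁) = N(0.47) = 0.6808;  N(d₂) = N(0.03) = 0.5120
C = 148·0.6808 − 138·0.9603·0.5120 = 100.7584 − 67.8510 = 32.9074

$32.91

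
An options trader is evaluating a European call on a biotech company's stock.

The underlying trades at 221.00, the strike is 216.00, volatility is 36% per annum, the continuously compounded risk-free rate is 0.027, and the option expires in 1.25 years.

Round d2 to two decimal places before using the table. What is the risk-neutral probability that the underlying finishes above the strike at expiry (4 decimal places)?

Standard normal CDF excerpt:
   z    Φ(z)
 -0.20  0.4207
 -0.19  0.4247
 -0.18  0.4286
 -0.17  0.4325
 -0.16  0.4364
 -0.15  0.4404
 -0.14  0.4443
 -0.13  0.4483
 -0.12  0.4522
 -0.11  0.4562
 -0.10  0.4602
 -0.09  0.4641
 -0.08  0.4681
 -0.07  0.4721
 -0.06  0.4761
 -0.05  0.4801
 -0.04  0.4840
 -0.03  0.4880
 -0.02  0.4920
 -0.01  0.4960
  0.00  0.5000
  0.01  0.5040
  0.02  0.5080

σ√T = 0.36 × 1.1180 = 0.4025
d₁ = [ln(221/216) + (0.027 + ½·0.36²)·1.25] / (σ√T) = (0.0229 + 0.1147) / 0.4025 = 0.3420 ⇒ 0.34
d₂ = 0.3420 − 0.4025 = -0.0605 ⇒ -0.06
Risk-neutral Pr[S_T > K] = N(d₂) = N(-0.06) = 0.4761

0.4761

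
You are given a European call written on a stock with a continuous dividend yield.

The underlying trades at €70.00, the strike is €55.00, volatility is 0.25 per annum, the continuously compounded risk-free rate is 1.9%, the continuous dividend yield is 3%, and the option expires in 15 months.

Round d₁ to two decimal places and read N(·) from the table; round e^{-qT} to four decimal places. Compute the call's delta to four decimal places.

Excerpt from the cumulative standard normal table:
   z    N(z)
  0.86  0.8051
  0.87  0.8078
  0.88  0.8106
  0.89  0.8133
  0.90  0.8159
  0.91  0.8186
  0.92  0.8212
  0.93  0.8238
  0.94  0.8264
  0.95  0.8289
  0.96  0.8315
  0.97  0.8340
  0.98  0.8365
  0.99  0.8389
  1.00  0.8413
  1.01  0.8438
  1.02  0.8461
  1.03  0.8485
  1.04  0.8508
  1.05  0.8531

0.7984

σ√T = 0.25·√1.25 = 0.2795
d₁ = [ln(70/55) + (0.019 − 0.03 + 0.25²/2)·1.25] / 0.2795 = [0.2412 + 0.0253] / 0.2795 = 0.9534 which rounds to 0.95
N(d₁) = N(0.95) = 0.8289
Δ_call = e^(−qT)·N(d₁) = 0.9632·0.8289 = 0.7984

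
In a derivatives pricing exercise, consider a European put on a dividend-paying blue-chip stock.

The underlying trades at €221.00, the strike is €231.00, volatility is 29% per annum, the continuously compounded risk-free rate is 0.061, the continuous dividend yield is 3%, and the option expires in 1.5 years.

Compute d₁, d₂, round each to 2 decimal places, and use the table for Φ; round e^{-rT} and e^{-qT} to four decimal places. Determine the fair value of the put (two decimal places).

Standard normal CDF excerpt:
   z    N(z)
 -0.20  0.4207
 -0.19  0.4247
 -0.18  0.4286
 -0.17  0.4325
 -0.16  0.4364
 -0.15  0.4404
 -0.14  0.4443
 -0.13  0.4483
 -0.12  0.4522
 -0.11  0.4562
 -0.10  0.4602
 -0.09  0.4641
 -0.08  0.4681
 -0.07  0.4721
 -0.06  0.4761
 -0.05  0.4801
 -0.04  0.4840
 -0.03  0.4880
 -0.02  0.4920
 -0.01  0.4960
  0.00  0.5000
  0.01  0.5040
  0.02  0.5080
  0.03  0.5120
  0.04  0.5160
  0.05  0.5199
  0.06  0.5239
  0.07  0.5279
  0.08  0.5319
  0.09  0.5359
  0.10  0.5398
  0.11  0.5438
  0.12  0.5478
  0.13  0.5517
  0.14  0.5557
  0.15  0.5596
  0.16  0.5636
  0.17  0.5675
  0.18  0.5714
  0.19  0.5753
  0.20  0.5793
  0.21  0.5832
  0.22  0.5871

T = 1.5;  σ√T = 0.3552
ln(S/K) + (r − q + σ²/2)T = ln(221/231) + (0.061 − 0.03 + 0.29²/2)·1.5 = -0.0443 + 0.1096 = 0.0653
d₁ = 0.0653 / 0.3552 = 0.1839 ≈ 0.18
d₂ = d₁ − σ√T = 0.1839 − 0.3552 = -0.1713 ≈ -0.17
exp(−qT) = exp(−0.03·1.5) = 0.9560;  exp(−rT) = exp(−0.061·1.5) = 0.9126
N(−d₂) = N(0.17) = 0.5675;  N(−d₁) = N(-0.18) = 0.4286
P = 231·0.9126·0.5675 − 221·0.9560·0.4286 = 119.6350 − 90.5529 = 29.0821

€29.08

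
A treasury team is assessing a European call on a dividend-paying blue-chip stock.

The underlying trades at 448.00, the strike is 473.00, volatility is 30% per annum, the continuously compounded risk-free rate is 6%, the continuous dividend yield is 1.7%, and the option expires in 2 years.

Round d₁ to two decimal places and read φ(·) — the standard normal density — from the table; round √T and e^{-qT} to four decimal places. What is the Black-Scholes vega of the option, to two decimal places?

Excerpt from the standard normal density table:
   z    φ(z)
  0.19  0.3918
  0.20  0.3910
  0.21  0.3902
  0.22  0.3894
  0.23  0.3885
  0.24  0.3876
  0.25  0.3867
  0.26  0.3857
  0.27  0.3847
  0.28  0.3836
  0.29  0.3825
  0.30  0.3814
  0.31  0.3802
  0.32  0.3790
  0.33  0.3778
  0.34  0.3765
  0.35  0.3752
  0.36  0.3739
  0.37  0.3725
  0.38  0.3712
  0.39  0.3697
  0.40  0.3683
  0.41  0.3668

σ√T = 0.3·√2 = 0.4243
ln(S/K) + (r − q + σ²/2)T = ln(448/473) + (0.06 − 0.017 + 0.3²/2)·2 = -0.0543 + 0.1760 = 0.1217
d₁ = 0.1217 / 0.4243 = 0.2868 → 0.29
√T = √2 = 1.4142
φ(d₁) = φ(0.29) = 0.3825
exp(−qT) = exp(−0.017·2) = 0.9666
vega = S·exp(−qT)·φ(d₁)·√T = 448·0.9666·0.3825·1.4142 = 234.2432

234.24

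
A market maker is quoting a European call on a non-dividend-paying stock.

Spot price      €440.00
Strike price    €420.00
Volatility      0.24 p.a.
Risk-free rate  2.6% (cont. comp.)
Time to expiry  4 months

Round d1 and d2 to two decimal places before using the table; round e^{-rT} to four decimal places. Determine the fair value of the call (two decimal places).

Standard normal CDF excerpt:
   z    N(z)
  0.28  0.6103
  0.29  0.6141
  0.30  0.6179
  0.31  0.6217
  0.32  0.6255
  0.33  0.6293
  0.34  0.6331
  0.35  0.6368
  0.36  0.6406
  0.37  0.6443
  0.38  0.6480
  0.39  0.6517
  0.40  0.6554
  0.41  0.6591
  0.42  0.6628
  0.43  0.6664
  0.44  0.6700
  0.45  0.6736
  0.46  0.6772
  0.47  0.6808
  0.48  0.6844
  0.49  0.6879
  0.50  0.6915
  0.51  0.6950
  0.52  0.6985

σ√T = 0.24·√0.3333 = 0.1386
d₁ = [ln(440/420) + (0.026 + 0.24²/2)·0.3333] / 0.1386 = [0.0465 + 0.0183] / 0.1386 = 0.4676 ⇒ 0.47
d₂ = d₁ − σ√T = 0.4676 − 0.1386 = 0.3290 ⇒ 0.33
exp(−rT) = exp(−0.026·0.3333) = 0.9914
C = 440·N(0.47) − 420·0.9914·N(0.33) = 440·0.6808 − 420·0.9914·0.6293 = 299.5520 − 262.0330 = 37.5190

€37.52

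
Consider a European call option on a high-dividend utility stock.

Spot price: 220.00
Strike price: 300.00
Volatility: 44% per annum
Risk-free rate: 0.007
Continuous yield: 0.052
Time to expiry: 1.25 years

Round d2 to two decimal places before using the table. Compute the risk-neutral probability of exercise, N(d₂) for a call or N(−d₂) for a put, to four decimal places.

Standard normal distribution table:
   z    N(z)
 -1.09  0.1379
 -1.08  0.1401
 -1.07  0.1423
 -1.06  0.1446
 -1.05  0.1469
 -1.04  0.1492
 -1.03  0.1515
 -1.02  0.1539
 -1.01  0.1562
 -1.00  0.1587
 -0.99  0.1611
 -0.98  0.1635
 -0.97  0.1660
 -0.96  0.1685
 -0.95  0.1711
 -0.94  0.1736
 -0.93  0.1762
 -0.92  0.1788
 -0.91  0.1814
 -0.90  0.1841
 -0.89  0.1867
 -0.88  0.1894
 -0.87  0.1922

0.1611

T = 1.25;  σ√T = 0.4919
d₁ = [ln(220/300) + (0.007 − 0.052 + 0.44²/2)·1.25] / 0.4919 = [-0.3102 + 0.0648] / 0.4919 = -0.4989 ≈ -0.50
d₂ = d₁ − σ√T = -0.4989 − 0.4919 = -0.9908 ≈ -0.99
Risk-neutral Pr[S_T > K] = N(d₂) = N(-0.99) = 0.1611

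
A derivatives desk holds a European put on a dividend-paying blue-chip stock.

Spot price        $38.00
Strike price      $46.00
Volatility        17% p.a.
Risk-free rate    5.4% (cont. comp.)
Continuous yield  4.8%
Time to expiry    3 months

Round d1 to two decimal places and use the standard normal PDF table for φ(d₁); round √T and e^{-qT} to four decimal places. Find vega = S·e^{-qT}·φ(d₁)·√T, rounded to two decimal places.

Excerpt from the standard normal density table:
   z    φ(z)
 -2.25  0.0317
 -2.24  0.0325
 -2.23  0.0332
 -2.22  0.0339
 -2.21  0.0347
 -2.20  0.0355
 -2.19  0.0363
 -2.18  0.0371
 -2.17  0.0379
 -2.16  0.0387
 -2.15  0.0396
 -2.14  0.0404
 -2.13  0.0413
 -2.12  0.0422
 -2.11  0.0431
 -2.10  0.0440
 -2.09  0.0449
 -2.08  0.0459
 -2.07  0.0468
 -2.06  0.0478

0.68

σ√T = 0.17 × 0.5000 = 0.0850
d₁ = [ln(38/46) + (0.054 − 0.048 + 0.17²/2)·0.25] / 0.0850 = [-0.1911 + 0.0051] / 0.0850 = -2.1876 → -2.19
√T = √0.25 = 0.5000
φ(d₁) = φ(-2.19) = 0.0363
e^(−qT) = e^(−0.048·0.25) = 0.9881
vega = S·e^(−qT)·φ(d₁)·√T = 38·0.9881·0.0363·0.5000 = 0.6815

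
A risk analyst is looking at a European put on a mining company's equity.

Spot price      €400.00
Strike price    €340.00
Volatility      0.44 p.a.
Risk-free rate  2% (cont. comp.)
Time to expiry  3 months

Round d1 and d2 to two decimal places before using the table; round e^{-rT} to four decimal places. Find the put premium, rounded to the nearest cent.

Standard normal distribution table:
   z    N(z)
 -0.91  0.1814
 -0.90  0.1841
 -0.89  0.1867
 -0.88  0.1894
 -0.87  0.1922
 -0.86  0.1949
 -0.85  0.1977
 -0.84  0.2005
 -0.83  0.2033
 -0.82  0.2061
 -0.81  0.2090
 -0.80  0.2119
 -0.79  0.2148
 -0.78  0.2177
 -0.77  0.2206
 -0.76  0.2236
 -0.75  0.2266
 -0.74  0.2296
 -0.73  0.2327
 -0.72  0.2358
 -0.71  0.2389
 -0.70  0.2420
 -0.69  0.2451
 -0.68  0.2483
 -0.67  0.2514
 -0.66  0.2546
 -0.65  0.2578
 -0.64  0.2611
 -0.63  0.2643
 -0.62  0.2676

σ√T = 0.44 × 0.5000 = 0.2200
d₁ = [ln(400/340) + (0.02 + 0.44²/2)·0.25] / 0.2200 = [0.1625 + 0.0292] / 0.2200 = 0.8714 ⇒ 0.87
d₂ = d₁ − σ√T = 0.8714 − 0.2200 = 0.6514 ⇒ 0.65
exp(−rT) = exp(−0.02·0.25) = 0.9950
P = 340·0.9950·N(-0.65) − 400·N(-0.87) = 340·0.9950·0.2578 − 400·0.1922 = 87.2137 − 76.8800 = 10.3337

€10.33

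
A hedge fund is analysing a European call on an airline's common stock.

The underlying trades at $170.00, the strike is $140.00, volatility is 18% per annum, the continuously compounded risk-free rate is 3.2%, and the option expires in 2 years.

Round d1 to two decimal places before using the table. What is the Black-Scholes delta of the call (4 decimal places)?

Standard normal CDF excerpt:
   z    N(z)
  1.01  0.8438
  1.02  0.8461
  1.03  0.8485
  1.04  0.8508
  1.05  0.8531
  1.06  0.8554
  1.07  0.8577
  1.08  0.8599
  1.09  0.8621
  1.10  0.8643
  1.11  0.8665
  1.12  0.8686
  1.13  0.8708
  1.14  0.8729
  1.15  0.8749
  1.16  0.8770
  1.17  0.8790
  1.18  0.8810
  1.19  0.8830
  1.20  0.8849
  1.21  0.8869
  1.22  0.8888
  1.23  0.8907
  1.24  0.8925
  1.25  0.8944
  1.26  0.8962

0.8729

σ√T = 0.18·√2 = 0.2546
d₁ = [ln(170/140) + (0.032 + ½·0.18²)·2] / (σ√T) = (0.1942 + 0.0964) / 0.2546 = 1.1414 ⇒ 1.14
N(d₁) = N(1.14) = 0.8729
Δ_call = N(d₁) = 0.8729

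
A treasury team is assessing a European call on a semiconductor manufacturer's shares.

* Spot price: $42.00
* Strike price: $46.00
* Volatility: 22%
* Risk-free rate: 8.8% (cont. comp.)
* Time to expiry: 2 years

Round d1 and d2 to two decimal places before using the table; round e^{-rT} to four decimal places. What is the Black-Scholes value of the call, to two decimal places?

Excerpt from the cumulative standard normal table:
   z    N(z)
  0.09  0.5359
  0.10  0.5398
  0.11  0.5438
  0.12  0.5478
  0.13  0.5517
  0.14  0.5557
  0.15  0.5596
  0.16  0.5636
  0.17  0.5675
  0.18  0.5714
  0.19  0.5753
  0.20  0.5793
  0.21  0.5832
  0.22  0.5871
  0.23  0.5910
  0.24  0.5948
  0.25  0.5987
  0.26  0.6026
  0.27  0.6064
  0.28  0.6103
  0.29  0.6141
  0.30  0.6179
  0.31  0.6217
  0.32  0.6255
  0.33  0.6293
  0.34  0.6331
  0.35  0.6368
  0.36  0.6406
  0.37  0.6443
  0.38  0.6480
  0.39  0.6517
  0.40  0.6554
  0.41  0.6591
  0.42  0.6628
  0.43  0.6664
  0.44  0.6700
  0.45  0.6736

T = 2;  σ√T = 0.3111
d₁ = [ln(42/46) + (0.088 + 0.22²/2)·2] / 0.3111 = [-0.0910 + 0.2244] / 0.3111 = 0.4289 ≈ 0.43
d₂ = d₁ − σ√T = 0.4289 − 0.3111 = 0.1177 ≈ 0.12
e^(−rT) = e^(−0.088·2) = 0.8386
C = 42·N(0.43) − 46·0.8386·N(0.12) = 42·0.6664 − 46·0.8386·0.5478 = 27.9888 − 21.1317 = 6.8571

$6.86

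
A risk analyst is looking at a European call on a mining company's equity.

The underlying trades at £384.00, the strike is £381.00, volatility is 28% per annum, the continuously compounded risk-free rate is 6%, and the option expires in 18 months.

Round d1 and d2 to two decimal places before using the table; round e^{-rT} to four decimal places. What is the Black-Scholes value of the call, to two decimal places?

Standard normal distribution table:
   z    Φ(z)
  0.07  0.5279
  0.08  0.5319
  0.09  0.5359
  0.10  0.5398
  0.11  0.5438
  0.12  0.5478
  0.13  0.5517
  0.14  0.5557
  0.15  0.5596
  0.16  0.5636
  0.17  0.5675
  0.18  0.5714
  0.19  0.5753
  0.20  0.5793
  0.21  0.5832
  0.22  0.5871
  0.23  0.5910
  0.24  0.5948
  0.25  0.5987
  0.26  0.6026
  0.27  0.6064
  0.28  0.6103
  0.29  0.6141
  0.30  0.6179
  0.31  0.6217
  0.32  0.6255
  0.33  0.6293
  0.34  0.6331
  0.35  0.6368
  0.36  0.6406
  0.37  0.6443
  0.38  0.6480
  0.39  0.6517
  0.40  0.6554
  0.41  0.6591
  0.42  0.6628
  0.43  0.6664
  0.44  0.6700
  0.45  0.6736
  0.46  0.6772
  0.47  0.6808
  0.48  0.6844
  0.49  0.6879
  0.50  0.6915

σ√T = 0.28·√1.5 = 0.3429
d₁ = [ln(384/381) + (0.06 + 0.28²/2)·1.5] / 0.3429 = [0.0078 + 0.1488] / 0.3429 = 0.4568 → 0.46
d₂ = d₁ − σ√T = 0.4568 − 0.3429 = 0.1139 → 0.11
exp(−rT) = exp(−0.06·1.5) = 0.9139
C = 384·N(0.46) − 381·0.9139·N(0.11) = 384·0.6772 − 381·0.9139·0.5438 = 260.0448 − 189.3489 = 70.6959

£70.70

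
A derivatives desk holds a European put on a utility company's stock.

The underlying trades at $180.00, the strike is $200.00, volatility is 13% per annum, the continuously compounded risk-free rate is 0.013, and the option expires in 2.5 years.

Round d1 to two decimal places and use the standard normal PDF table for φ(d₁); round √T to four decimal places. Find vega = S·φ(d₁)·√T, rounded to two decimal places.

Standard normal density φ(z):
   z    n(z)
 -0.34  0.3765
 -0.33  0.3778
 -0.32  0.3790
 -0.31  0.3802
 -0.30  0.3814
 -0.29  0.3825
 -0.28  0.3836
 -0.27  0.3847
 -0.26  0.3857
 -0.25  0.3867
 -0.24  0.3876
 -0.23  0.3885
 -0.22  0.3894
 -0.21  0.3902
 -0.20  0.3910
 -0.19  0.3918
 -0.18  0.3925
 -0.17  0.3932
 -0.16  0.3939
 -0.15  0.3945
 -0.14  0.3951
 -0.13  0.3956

σ√T = 0.13·√2.5 = 0.2055
d₁ = [ln(180/200) + (0.013 + 0.13²/2)·2.5] / 0.2055 = [-0.1054 + 0.0536] / 0.2055 = -0.2517 → -0.25
√T = √2.5 = 1.5811
φ(d₁) = φ(-0.25) = 0.3867
vega = S·φ(d₁)·√T = 180·0.3867·1.5811 = 110.0540

110.05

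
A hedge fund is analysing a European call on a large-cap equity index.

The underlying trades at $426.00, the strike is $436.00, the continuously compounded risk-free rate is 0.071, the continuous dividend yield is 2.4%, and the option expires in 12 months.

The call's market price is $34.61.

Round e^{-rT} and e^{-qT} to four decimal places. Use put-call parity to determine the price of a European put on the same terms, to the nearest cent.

e^(−qT) = e^(−0.024·1) = 0.9763;  e^(−rT) = e^(−0.071·1) = 0.9315
Put-call parity: C − P = S·e^(−qT) − K·e^(−rT) = 426·0.9763 − 436·0.9315 = 415.9038 − 406.1340 = 9.7698
P = C − (C − P) = 34.61 − (9.7698) = 24.8402

$24.84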